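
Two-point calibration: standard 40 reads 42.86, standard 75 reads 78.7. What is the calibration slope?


slope = (y2 - y1) / (x2 - x1)
= (78.7 - 42.86) / (75 - 40)
= 35.8400 / 35
= 1.0240

1.0240


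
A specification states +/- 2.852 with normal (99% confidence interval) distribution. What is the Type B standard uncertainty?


u_B = half_width / 2.576
u_B = 2.852 / 2.576
u_B = 1.1071

1.1071


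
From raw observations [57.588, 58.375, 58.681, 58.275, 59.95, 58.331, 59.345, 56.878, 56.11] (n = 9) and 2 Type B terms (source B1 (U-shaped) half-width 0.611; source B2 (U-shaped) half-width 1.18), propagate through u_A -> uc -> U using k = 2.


mean = (57.588 + 58.375 + 58.681 + 58.275 + 59.95 + 58.331 + 59.345 + 56.878 + 56.11) / 9 = 58.17033333
s = sqrt(sum((x - mean)^2)/(n-1)) = 1.1800797
u_A = s / sqrt(n) = 1.1800797 / sqrt(9) = 0.3933599
u_B1 = 0.611 / sqrt(2) = 0.43204224
u_B2 = 1.18 / sqrt(2) = 0.834386
uc = sqrt(0.3933599^2 + 0.43204224^2 + 0.834386^2) = 1.0186228
U = k * uc = 2 * 1.0186228
U = 2.0372

2.0372


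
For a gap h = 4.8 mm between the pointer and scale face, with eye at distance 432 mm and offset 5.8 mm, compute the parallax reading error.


error = h * offset / d
= 4.8 * 5.8 / 432
= 0.0644

0.0644


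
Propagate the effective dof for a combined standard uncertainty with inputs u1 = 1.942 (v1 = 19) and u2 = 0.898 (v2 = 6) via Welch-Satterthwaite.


uc = sqrt(u1^2 + u2^2) = sqrt(1.942^2 + 0.898^2) = 2.1395719
v_eff = uc^4 / (u1^4/v1 + u2^4/v2)
= 2.1395719^4 / (1.942^4/19 + 0.898^4/6)
= 20.955959 / 0.85696999
v_eff = 24.4536

24.4536


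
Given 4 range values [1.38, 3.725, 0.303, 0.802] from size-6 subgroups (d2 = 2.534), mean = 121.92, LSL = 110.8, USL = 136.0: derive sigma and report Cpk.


R_bar = (1.38 + 3.725 + 0.303 + 0.802) / 4 = 1.5525
sigma = R_bar / d2 = 1.5525 / 2.534 = 0.61266772
Cp = (USL - LSL)/(6*sigma) = (136.0 - 110.8)/(6*0.61266772) = 6.8553
Cpu = (136.0 - 121.92)/(3*0.61266772) = 7.6605
Cpl = (121.92 - 110.8)/(3*0.61266772) = 6.0500
Cpk = min(Cpu, Cpl) = 6.0500

6.0500


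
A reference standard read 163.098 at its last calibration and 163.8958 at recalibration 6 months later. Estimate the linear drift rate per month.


rate = (v2 - v1) / months
= (163.8958 - 163.098) / 6
= 0.7978 / 6
= 0.1330

0.1330


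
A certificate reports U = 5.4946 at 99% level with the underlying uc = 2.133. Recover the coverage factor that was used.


k = U / uc
k = 5.4946 / 2.133
k = 2.576

2.576


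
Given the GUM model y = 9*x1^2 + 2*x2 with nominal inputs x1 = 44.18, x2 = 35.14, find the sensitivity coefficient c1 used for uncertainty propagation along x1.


y = 9*x1^2 + 2*x2
dy/dx1 = 2*9*x1
Evaluate at x1 = 44.18: c1 = 18 * 44.18
c1 = 795.2400

795.2400


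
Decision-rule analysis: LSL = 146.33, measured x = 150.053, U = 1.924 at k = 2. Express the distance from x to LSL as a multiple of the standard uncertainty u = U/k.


u = U / k = 1.924 / 2 = 0.962
margin = |LSL - x| = |146.33 - 150.053| = 3.723
z = margin / u = 3.723 / 0.962
z = 3.8701

3.8701


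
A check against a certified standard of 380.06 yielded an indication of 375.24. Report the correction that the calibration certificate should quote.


Correction = standard - reading
= 380.06 - 375.24
= 4.8200

4.8200


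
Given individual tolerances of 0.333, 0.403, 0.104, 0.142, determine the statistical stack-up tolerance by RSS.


RSS = sqrt(0.333^2 + 0.403^2 + 0.104^2 + 0.142^2)
= sqrt(0.304278)
= 0.5516

0.5516


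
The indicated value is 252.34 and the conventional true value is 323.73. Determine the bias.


Systematic error = measured - true
= 252.34 - 323.73
= -71.3900

-71.3900


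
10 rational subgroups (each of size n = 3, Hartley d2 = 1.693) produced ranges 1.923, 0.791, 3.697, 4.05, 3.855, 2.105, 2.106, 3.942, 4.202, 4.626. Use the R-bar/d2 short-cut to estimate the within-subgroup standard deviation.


R_bar = (1.923 + 0.791 + 3.697 + 4.05 + 3.855 + 2.105 + 2.106 + 3.942 + 4.202 + 4.626) / 10
R_bar = 31.297 / 10 = 3.1297
sigma_hat = R_bar / d2 = 3.1297 / 1.693 = 1.8486

1.8486


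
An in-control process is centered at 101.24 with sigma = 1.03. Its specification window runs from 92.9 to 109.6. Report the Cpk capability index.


Cpu = (USL - mean) / (3*sigma) = (109.6 - 101.24) / (3*1.03) = 2.7055
Cpl = (mean - LSL) / (3*sigma) = (101.24 - 92.9) / (3*1.03) = 2.6990
Cpk = min(Cpu, Cpl) = 2.6990

2.6990


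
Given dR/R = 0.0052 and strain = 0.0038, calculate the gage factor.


GF = (dR/R) / epsilon
= 0.0052 / 0.0038
= 1.3684

1.3684


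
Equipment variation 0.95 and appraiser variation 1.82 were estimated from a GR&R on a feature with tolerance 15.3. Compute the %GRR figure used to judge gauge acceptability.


GRR = sqrt(EV^2 + AV^2) = sqrt(0.95^2 + 1.82^2) = 2.0530222
%GRR = GRR / tol * 100 = 2.0530222 / 15.3 * 100
%GRR = 13.4184

13.4184


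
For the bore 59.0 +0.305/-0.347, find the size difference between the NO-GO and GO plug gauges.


GO = nominal - lower_tol (smallest hole = maximum material condition)
GO = 59.0 - 0.347 = 58.653
NO-GO = nominal + upper_tol (largest hole = least material condition)
NO-GO = 59.0 + 0.305 = 59.305
spread = NO-GO - GO = 59.305 - 58.653 = 0.6520

0.6520


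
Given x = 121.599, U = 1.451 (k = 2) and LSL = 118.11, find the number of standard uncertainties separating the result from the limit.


u = U / k = 1.451 / 2 = 0.7255
margin = |LSL - x| = |118.11 - 121.599| = 3.489
z = margin / u = 3.489 / 0.7255
z = 4.8091

4.8091


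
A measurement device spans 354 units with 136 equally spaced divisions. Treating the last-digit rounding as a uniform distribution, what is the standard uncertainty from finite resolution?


resolution = range / divisions
resolution = 354 / 136 = 2.6029412
u_res = resolution / (2*sqrt(3))
u_res = 2.6029412 / 3.4641016
u_res = 0.7514

0.7514


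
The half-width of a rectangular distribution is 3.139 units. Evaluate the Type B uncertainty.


u_B = half_width / sqrt(3)
u_B = 3.139 / 1.7320508
u_B = 1.8123

1.8123


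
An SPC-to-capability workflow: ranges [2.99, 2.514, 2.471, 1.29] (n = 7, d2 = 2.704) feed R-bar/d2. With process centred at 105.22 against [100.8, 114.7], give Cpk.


R_bar = (2.99 + 2.514 + 2.471 + 1.29) / 4 = 2.31625
sigma = R_bar / d2 = 2.31625 / 2.704 = 0.85660133
Cp = (USL - LSL)/(6*sigma) = (114.7 - 100.8)/(6*0.85660133) = 2.7045
Cpu = (114.7 - 105.22)/(3*0.85660133) = 3.6890
Cpl = (105.22 - 100.8)/(3*0.85660133) = 1.7200
Cpk = min(Cpu, Cpl) = 1.7200

1.7200


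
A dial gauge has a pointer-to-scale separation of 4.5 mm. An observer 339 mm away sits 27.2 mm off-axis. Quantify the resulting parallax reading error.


error = h * offset / d
= 4.5 * 27.2 / 339
= 0.3611

0.3611


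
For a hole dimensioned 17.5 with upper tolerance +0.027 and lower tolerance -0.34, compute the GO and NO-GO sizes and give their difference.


GO = nominal - lower_tol (smallest hole = maximum material condition)
GO = 17.5 - 0.34 = 17.16
NO-GO = nominal + upper_tol (largest hole = least material condition)
NO-GO = 17.5 + 0.027 = 17.527
spread = NO-GO - GO = 17.527 - 17.16 = 0.3670

0.3670


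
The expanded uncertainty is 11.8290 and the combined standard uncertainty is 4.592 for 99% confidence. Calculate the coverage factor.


k = U / uc
k = 11.8290 / 4.592
k = 2.576

2.576


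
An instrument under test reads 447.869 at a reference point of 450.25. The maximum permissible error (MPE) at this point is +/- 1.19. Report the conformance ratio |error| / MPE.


e = indication - reference = 447.869 - 450.25 = -2.3810
|e| = 2.3810
ratio = |e| / MPE = 2.3810 / 1.19
ratio = 2.0008

2.0008


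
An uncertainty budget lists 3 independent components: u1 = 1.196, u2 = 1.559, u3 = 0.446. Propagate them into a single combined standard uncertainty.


uc = sqrt(1.196^2 + 1.559^2 + 0.446^2)
uc = sqrt(4.059813)
uc = 2.0149

2.0149


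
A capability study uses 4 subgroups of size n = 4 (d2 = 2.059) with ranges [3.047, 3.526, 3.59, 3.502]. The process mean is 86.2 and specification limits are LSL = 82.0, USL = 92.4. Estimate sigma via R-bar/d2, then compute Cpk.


R_bar = (3.047 + 3.526 + 3.59 + 3.502) / 4 = 3.41625
sigma = R_bar / d2 = 3.41625 / 2.059 = 1.6591792
Cp = (USL - LSL)/(6*sigma) = (92.4 - 82.0)/(6*1.6591792) = 1.0447
Cpu = (92.4 - 86.2)/(3*1.6591792) = 1.2456
Cpl = (86.2 - 82.0)/(3*1.6591792) = 0.8438
Cpk = min(Cpu, Cpl) = 0.8438

0.8438


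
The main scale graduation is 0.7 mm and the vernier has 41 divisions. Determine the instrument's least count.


LC = MSD / n_div
= 0.7 / 41
= 0.0171

0.0171


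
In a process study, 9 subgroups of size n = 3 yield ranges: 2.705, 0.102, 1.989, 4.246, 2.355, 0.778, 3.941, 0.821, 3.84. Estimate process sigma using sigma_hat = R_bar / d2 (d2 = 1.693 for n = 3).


R_bar = (2.705 + 0.102 + 1.989 + 4.246 + 2.355 + 0.778 + 3.941 + 0.821 + 3.84) / 9
R_bar = 20.777 / 9 = 2.3085556
sigma_hat = R_bar / d2 = 2.3085556 / 1.693 = 1.3636

1.3636


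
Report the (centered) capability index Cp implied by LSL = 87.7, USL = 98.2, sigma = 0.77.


Cp = (USL - LSL) / (6 * sigma)
= (98.2 - 87.7) / (6 * 0.77)
= 10.5000 / 4.6200
= 2.2727

2.2727


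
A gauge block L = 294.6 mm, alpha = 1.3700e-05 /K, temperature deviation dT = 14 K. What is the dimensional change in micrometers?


dL = L * alpha * dT
= 294.6 * 1.3700e-05 * 14
= 0.0565043 mm
dL_um = 0.0565043 * 1000 = 56.5043 um

56.5043


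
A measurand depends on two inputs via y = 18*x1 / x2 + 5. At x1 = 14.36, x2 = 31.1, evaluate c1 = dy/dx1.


y = 18*x1 / x2 + 5
dy/dx1 = 18/x2
Evaluate at x2 = 31.1: c1 = 18 / 31.1
c1 = 0.5788

0.5788


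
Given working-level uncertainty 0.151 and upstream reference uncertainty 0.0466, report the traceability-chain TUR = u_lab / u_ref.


TUR = u_lab / u_ref
= 0.151 / 0.0466
= 3.2403

3.2403


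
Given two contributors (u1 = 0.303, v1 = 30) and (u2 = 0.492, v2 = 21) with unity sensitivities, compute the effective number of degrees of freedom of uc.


uc = sqrt(u1^2 + u2^2) = sqrt(0.303^2 + 0.492^2) = 0.57781745
v_eff = uc^4 / (u1^4/v1 + u2^4/v2)
= 0.57781745^4 / (0.303^4/30 + 0.492^4/21)
= 0.11147118 / 0.0030712002
v_eff = 36.2956

36.2956


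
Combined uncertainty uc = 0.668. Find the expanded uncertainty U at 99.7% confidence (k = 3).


U = k * uc
U = 3 * 0.668
U = 2.0040

2.0040


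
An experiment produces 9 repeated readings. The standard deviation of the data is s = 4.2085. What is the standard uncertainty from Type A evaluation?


u_A = s / sqrt(n)
u_A = 4.2085 / sqrt(9)
u_A = 4.2085 / 3
u_A = 1.4028

1.4028


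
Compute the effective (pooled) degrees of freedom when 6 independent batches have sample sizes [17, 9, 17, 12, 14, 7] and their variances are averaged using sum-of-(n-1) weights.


nu = sum_i (n_i - 1)
nu = ((17 - 1) + (9 - 1) + (17 - 1) + (12 - 1) + (14 - 1) + (7 - 1))
nu = 16 + 8 + 16 + 11 + 13 + 6
nu = 70

70


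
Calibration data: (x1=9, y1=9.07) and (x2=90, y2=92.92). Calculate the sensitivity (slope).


slope = (y2 - y1) / (x2 - x1)
= (92.92 - 9.07) / (90 - 9)
= 83.8500 / 81
= 1.0352

1.0352


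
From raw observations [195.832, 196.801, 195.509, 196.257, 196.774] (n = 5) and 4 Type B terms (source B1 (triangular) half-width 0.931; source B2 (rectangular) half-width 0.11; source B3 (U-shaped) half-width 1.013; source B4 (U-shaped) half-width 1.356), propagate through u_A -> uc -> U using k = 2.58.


mean = (195.832 + 196.801 + 195.509 + 196.257 + 196.774) / 5 = 196.2346
s = sqrt(sum((x - mean)^2)/(n-1)) = 0.570273
u_A = s / sqrt(n) = 0.570273 / sqrt(5) = 0.25503384
u_B1 = 0.931 / sqrt(6) = 0.38007916
u_B2 = 0.11 / sqrt(3) = 0.06350853
u_B3 = 1.013 / sqrt(2) = 0.71629917
u_B4 = 1.356 / sqrt(2) = 0.9588368
uc = sqrt(0.25503384^2 + 0.38007916^2 + 0.06350853^2 + 0.71629917^2 + 0.9588368^2) = 1.2829607
U = k * uc = 2.58 * 1.2829607
U = 3.3100

3.3100


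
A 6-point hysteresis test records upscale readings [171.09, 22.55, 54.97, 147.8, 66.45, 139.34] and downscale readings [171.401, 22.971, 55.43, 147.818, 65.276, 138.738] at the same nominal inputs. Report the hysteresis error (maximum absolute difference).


|171.09 - 171.401| = 0.3110
|22.55 - 22.971| = 0.4210
|54.97 - 55.43| = 0.4600
|147.8 - 147.818| = 0.0180
|66.45 - 65.276| = 1.1740
|139.34 - 138.738| = 0.6020
hysteresis = max(diffs) = 1.1740

1.1740


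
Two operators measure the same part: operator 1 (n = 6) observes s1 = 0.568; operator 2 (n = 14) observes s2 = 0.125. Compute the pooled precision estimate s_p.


s_p = sqrt(((n1-1)*s1^2 + (n2-1)*s2^2) / (n1+n2-2))
numerator = (6-1)*0.568^2 + (14-1)*0.125^2 = 1.61312 + 0.203125 = 1.816245
denominator = 6 + 14 - 2 = 18
s_p^2 = 1.816245 / 18 = 0.1009025
s_p = sqrt(0.1009025) = 0.3177

0.3177


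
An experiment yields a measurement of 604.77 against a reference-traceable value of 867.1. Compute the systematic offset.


Systematic error = measured - true
= 604.77 - 867.1
= -262.3300

-262.3300


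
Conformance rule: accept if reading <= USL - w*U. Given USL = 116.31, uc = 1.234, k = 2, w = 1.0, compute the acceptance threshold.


U = k * uc = 2 * 1.234 = 2.468
guard band g = w * U = 1.0 * 2.468 = 2.468
AL = USL - g = 116.31 - 2.468
AL = 113.8420

113.8420


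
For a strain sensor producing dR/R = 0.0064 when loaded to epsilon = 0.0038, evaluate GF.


GF = (dR/R) / epsilon
= 0.0064 / 0.0038
= 1.6842

1.6842


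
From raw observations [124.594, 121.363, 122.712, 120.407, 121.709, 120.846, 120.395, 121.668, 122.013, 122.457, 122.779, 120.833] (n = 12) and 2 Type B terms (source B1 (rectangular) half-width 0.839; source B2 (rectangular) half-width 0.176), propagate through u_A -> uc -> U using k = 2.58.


mean = (124.594 + 121.363 + 122.712 + 120.407 + 121.709 + 120.846 + 120.395 + 121.668 + 122.013 + 122.457 + 122.779 + 120.833) / 12 = 121.8146667
s = sqrt(sum((x - mean)^2)/(n-1)) = 1.2078309
u_A = s / sqrt(n) = 1.2078309 / sqrt(12) = 0.34867075
u_B1 = 0.839 / sqrt(3) = 0.48439688
u_B2 = 0.176 / sqrt(3) = 0.10161365
uc = sqrt(0.34867075^2 + 0.48439688^2 + 0.10161365^2) = 0.60542296
U = k * uc = 2.58 * 0.60542296
U = 1.5620

1.5620


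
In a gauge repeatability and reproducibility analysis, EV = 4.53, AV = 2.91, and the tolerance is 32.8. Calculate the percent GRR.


GRR = sqrt(EV^2 + AV^2) = sqrt(4.53^2 + 2.91^2) = 5.3841434
%GRR = GRR / tol * 100 = 5.3841434 / 32.8 * 100
%GRR = 16.4151

16.4151


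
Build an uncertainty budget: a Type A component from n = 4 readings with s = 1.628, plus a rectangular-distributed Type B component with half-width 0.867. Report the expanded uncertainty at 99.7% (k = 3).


u_A = s / sqrt(n) = 1.628 / sqrt(4) = 0.814
u_B = half_width / sqrt(3) = 0.867 / sqrt(3) = 0.50056268
uc = sqrt(u_A^2 + u_B^2) = sqrt(0.814^2 + 0.50056268^2) = 0.95559353
U = k * uc = 3 * 0.95559353
U = 2.8668

2.8668


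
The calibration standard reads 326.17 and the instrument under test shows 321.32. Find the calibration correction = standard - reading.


Correction = standard - reading
= 326.17 - 321.32
= 4.8500

4.8500


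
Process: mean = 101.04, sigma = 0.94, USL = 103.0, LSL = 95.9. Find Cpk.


Cpu = (USL - mean) / (3*sigma) = (103.0 - 101.04) / (3*0.94) = 0.6950
Cpl = (mean - LSL) / (3*sigma) = (101.04 - 95.9) / (3*0.94) = 1.8227
Cpk = min(Cpu, Cpl) = 0.6950

0.6950


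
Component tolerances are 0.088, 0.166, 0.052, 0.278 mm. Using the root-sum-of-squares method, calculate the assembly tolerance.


RSS = sqrt(0.088^2 + 0.166^2 + 0.052^2 + 0.278^2)
= sqrt(0.115288)
= 0.3395

0.3395


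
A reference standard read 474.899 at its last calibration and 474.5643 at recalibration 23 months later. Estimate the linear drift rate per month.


rate = (v2 - v1) / months
= (474.5643 - 474.899) / 23
= -0.3347 / 23
= -0.0146

-0.0146


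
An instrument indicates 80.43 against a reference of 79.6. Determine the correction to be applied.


Correction = standard - reading
= 79.6 - 80.43
= -0.8300

-0.8300


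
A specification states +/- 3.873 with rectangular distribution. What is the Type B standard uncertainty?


u_B = half_width / sqrt(3)
u_B = 3.873 / 1.7320508
u_B = 2.2361

2.2361


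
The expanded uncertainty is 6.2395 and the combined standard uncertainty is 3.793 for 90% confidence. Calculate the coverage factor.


k = U / uc
k = 6.2395 / 3.793
k = 1.645

1.645


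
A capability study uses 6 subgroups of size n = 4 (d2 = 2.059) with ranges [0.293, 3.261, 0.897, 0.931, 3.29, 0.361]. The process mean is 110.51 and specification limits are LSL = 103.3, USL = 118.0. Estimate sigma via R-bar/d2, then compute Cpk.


R_bar = (0.293 + 3.261 + 0.897 + 0.931 + 3.29 + 0.361) / 6 = 1.5055
sigma = R_bar / d2 = 1.5055 / 2.059 = 0.73118018
Cp = (USL - LSL)/(6*sigma) = (118.0 - 103.3)/(6*0.73118018) = 3.3507
Cpu = (118.0 - 110.51)/(3*0.73118018) = 3.4146
Cpl = (110.51 - 103.3)/(3*0.73118018) = 3.2869
Cpk = min(Cpu, Cpl) = 3.2869

3.2869


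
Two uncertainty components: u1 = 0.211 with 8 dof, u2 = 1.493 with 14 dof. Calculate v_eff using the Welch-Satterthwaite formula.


uc = sqrt(u1^2 + u2^2) = sqrt(0.211^2 + 1.493^2) = 1.5078362
v_eff = uc^4 / (u1^4/v1 + u2^4/v2)
= 1.5078362^4 / (0.211^4/8 + 1.493^4/14)
= 5.1691206 / 0.35515201
v_eff = 14.5547

14.5547


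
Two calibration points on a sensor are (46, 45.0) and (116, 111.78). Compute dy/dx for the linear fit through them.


slope = (y2 - y1) / (x2 - x1)
= (111.78 - 45.0) / (116 - 46)
= 66.7800 / 70
= 0.9540

0.9540


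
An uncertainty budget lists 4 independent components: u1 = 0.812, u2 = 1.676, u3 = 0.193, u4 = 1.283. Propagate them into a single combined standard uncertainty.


uc = sqrt(0.812^2 + 1.676^2 + 0.193^2 + 1.283^2)
uc = sqrt(5.151658)
uc = 2.2697

2.2697


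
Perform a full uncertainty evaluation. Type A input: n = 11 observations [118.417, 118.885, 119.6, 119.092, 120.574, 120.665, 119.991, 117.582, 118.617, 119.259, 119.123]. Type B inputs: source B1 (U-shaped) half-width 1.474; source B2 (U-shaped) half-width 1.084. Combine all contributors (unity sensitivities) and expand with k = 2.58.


mean = (118.417 + 118.885 + 119.6 + 119.092 + 120.574 + 120.665 + 119.991 + 117.582 + 118.617 + 119.259 + 119.123) / 11 = 119.255
s = sqrt(sum((x - mean)^2)/(n-1)) = 0.9207447
u_A = s / sqrt(n) = 0.9207447 / sqrt(11) = 0.27761497
u_B1 = 1.474 / sqrt(2) = 1.0422754
u_B2 = 1.084 / sqrt(2) = 0.76650375
uc = sqrt(0.27761497^2 + 1.0422754^2 + 0.76650375^2) = 1.3232294
U = k * uc = 2.58 * 1.3232294
U = 3.4139

3.4139


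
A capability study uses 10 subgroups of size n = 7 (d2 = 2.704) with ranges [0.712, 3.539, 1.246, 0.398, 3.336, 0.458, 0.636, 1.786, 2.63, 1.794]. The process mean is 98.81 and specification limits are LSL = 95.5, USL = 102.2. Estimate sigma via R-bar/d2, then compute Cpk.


R_bar = (0.712 + 3.539 + 1.246 + 0.398 + 3.336 + 0.458 + 0.636 + 1.786 + 2.63 + 1.794) / 10 = 1.6535
sigma = R_bar / d2 = 1.6535 / 2.704 = 0.61150148
Cp = (USL - LSL)/(6*sigma) = (102.2 - 95.5)/(6*0.61150148) = 1.8261
Cpu = (102.2 - 98.81)/(3*0.61150148) = 1.8479
Cpl = (98.81 - 95.5)/(3*0.61150148) = 1.8043
Cpk = min(Cpu, Cpl) = 1.8043

1.8043


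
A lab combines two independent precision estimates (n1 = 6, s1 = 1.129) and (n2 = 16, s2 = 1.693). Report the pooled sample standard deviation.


s_p = sqrt(((n1-1)*s1^2 + (n2-1)*s2^2) / (n1+n2-2))
numerator = (6-1)*1.129^2 + (16-1)*1.693^2 = 6.373205 + 42.993735 = 49.36694
denominator = 6 + 16 - 2 = 20
s_p^2 = 49.36694 / 20 = 2.468347
s_p = sqrt(2.468347) = 1.5711

1.5711


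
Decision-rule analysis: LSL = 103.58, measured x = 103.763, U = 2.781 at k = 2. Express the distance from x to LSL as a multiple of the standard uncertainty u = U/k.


u = U / k = 2.781 / 2 = 1.3905
margin = |LSL - x| = |103.58 - 103.763| = 0.183
z = margin / u = 0.183 / 1.3905
z = 0.1316

0.1316


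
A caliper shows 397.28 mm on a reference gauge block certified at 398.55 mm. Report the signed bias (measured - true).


Systematic error = measured - true
= 397.28 - 398.55
= -1.2700

-1.2700


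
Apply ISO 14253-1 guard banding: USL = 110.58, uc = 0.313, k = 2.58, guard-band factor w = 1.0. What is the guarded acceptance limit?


U = k * uc = 2.58 * 0.313 = 0.80754
guard band g = w * U = 1.0 * 0.80754 = 0.80754
AL = USL - g = 110.58 - 0.80754
AL = 109.7725

109.7725


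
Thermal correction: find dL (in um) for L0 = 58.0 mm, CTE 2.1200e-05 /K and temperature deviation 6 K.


dL = L * alpha * dT
= 58.0 * 2.1200e-05 * 6
= 0.0073776 mm
dL_um = 0.0073776 * 1000 = 7.3776 um

7.3776


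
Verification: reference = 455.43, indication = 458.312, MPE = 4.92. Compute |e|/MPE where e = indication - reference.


e = indication - reference = 458.312 - 455.43 = 2.8820
|e| = 2.8820
ratio = |e| / MPE = 2.8820 / 4.92
ratio = 0.5858

0.5858


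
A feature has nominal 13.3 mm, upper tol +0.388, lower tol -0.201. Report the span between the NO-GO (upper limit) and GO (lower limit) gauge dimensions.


GO = nominal - lower_tol (smallest hole = maximum material condition)
GO = 13.3 - 0.201 = 13.099
NO-GO = nominal + upper_tol (largest hole = least material condition)
NO-GO = 13.3 + 0.388 = 13.688
spread = NO-GO - GO = 13.688 - 13.099 = 0.5890

0.5890


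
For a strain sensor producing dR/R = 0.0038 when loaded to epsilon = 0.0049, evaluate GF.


GF = (dR/R) / epsilon
= 0.0038 / 0.0049
= 0.7755

0.7755


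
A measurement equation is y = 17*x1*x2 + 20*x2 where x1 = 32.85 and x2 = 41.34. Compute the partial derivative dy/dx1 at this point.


y = 17*x1*x2 + 20*x2
dy/dx1 = 17*x2
Evaluate at x2 = 41.34: c1 = 17 * 41.34
c1 = 702.7800

702.7800


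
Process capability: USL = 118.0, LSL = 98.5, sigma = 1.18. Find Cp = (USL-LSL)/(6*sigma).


Cp = (USL - LSL) / (6 * sigma)
= (118.0 - 98.5) / (6 * 1.18)
= 19.5000 / 7.0800
= 2.7542

2.7542


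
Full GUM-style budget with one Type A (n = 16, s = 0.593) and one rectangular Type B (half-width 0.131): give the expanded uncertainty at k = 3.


u_A = s / sqrt(n) = 0.593 / sqrt(16) = 0.14825
u_B = half_width / sqrt(3) = 0.131 / sqrt(3) = 0.075632885
uc = sqrt(u_A^2 + u_B^2) = sqrt(0.14825^2 + 0.075632885^2) = 0.16642835
U = k * uc = 3 * 0.16642835
U = 0.4993

0.4993


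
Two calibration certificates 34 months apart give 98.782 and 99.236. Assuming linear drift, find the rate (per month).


rate = (v2 - v1) / months
= (99.236 - 98.782) / 34
= 0.4540 / 34
= 0.0134

0.0134


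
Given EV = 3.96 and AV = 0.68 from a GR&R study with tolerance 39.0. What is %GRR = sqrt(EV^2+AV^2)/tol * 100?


GRR = sqrt(EV^2 + AV^2) = sqrt(3.96^2 + 0.68^2) = 4.0179597
%GRR = GRR / tol * 100 = 4.0179597 / 39.0 * 100
%GRR = 10.3025

10.3025


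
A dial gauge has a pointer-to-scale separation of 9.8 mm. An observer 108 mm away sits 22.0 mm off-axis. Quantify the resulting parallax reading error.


error = h * offset / d
= 9.8 * 22.0 / 108
= 1.9963

1.9963


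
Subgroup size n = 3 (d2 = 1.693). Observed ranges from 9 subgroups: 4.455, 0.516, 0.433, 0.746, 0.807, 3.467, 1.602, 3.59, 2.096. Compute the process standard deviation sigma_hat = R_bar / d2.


R_bar = (4.455 + 0.516 + 0.433 + 0.746 + 0.807 + 3.467 + 1.602 + 3.59 + 2.096) / 9
R_bar = 17.712 / 9 = 1.968
sigma_hat = R_bar / d2 = 1.968 / 1.693 = 1.1624

1.1624


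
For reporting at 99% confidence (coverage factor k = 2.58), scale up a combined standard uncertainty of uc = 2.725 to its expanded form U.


U = k * uc
U = 2.58 * 2.725
U = 7.0305

7.0305


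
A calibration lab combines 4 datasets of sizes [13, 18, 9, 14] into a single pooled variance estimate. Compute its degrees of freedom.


nu = sum_i (n_i - 1)
nu = ((13 - 1) + (18 - 1) + (9 - 1) + (14 - 1))
nu = 12 + 17 + 8 + 13
nu = 50

50


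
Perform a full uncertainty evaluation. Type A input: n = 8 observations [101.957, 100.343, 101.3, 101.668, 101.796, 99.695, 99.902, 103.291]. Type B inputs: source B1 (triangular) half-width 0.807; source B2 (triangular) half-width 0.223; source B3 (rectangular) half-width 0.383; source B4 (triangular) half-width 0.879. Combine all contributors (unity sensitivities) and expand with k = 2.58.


mean = (101.957 + 100.343 + 101.3 + 101.668 + 101.796 + 99.695 + 99.902 + 103.291) / 8 = 101.244
s = sqrt(sum((x - mean)^2)/(n-1)) = 1.2070247
u_A = s / sqrt(n) = 1.2070247 / sqrt(8) = 0.42674768
u_B1 = 0.807 / sqrt(6) = 0.32945637
u_B2 = 0.223 / sqrt(6) = 0.091039369
u_B3 = 0.383 / sqrt(3) = 0.22112515
u_B4 = 0.879 / sqrt(6) = 0.35885025
uc = sqrt(0.42674768^2 + 0.32945637^2 + 0.091039369^2 + 0.22112515^2 + 0.35885025^2) = 0.6903717
U = k * uc = 2.58 * 0.6903717
U = 1.7812

1.7812


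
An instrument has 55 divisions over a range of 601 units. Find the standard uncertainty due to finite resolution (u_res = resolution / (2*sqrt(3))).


resolution = range / divisions
resolution = 601 / 55 = 10.927273
u_res = resolution / (2*sqrt(3))
u_res = 10.927273 / 3.4641016
u_res = 3.1544

3.1544


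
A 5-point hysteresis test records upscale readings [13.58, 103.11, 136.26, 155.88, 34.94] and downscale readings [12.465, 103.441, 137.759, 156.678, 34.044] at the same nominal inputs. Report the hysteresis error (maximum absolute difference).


|13.58 - 12.465| = 1.1150
|103.11 - 103.441| = 0.3310
|136.26 - 137.759| = 1.4990
|155.88 - 156.678| = 0.7980
|34.94 - 34.044| = 0.8960
hysteresis = max(diffs) = 1.4990

1.4990


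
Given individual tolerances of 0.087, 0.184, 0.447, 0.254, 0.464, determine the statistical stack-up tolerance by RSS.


RSS = sqrt(0.087^2 + 0.184^2 + 0.447^2 + 0.254^2 + 0.464^2)
= sqrt(0.521046)
= 0.7218

0.7218


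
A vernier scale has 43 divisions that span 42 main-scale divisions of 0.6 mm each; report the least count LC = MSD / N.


LC = MSD / n_div
= 0.6 / 43
= 0.0140

0.0140


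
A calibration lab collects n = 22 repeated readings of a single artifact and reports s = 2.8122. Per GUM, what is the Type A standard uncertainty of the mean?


u_A = s / sqrt(n)
u_A = 2.8122 / sqrt(22)
u_A = 2.8122 / 4.6904158
u_A = 0.5996

0.5996


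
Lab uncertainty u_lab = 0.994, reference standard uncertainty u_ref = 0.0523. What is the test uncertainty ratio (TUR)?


TUR = u_lab / u_ref
= 0.994 / 0.0523
= 19.0057

19.0057


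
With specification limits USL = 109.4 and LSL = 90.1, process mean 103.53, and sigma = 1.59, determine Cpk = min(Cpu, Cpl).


Cpu = (USL - mean) / (3*sigma) = (109.4 - 103.53) / (3*1.59) = 1.2306
Cpl = (mean - LSL) / (3*sigma) = (103.53 - 90.1) / (3*1.59) = 2.8155
Cpk = min(Cpu, Cpl) = 1.2306

1.2306


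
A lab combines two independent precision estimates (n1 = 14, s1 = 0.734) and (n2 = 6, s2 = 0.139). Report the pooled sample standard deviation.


s_p = sqrt(((n1-1)*s1^2 + (n2-1)*s2^2) / (n1+n2-2))
numerator = (14-1)*0.734^2 + (6-1)*0.139^2 = 7.003828 + 0.096605 = 7.100433
denominator = 14 + 6 - 2 = 18
s_p^2 = 7.100433 / 18 = 0.3944685
s_p = sqrt(0.3944685) = 0.6281

0.6281


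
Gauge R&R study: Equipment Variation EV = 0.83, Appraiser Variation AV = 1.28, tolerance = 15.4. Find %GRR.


GRR = sqrt(EV^2 + AV^2) = sqrt(0.83^2 + 1.28^2) = 1.5255491
%GRR = GRR / tol * 100 = 1.5255491 / 15.4 * 100
%GRR = 9.9062

9.9062


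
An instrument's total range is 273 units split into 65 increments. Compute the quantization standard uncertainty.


resolution = range / divisions
resolution = 273 / 65 = 4.2
u_res = resolution / (2*sqrt(3))
u_res = 4.2 / 3.4641016
u_res = 1.2124

1.2124


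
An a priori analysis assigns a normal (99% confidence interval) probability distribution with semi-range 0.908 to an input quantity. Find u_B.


u_B = half_width / 2.576
u_B = 0.908 / 2.576
u_B = 0.3525

0.3525


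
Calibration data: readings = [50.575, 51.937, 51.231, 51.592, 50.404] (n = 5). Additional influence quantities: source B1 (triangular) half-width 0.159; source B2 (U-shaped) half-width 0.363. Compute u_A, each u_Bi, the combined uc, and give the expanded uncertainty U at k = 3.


mean = (50.575 + 51.937 + 51.231 + 51.592 + 50.404) / 5 = 51.1478
s = sqrt(sum((x - mean)^2)/(n-1)) = 0.65353095
u_A = s / sqrt(n) = 0.65353095 / sqrt(5) = 0.29226793
u_B1 = 0.159 / sqrt(6) = 0.064911478
u_B2 = 0.363 / sqrt(2) = 0.25667976
uc = sqrt(0.29226793^2 + 0.064911478^2 + 0.25667976^2) = 0.39435839
U = k * uc = 3 * 0.39435839
U = 1.1831

1.1831


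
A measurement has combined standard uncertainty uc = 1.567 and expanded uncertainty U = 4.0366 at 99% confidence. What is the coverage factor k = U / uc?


k = U / uc
k = 4.0366 / 1.567
k = 2.576

2.576


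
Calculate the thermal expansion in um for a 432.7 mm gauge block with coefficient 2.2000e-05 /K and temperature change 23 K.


dL = L * alpha * dT
= 432.7 * 2.2000e-05 * 23
= 0.2189462 mm
dL_um = 0.2189462 * 1000 = 218.9462 um

218.9462


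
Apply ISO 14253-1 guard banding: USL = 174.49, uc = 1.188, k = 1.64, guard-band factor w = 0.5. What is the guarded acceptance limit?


U = k * uc = 1.64 * 1.188 = 1.94832
guard band g = w * U = 0.5 * 1.94832 = 0.97416
AL = USL - g = 174.49 - 0.97416
AL = 173.5158

173.5158


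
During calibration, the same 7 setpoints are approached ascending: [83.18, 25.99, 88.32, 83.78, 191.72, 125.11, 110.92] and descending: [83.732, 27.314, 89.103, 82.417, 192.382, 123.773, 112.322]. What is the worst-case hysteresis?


|83.18 - 83.732| = 0.5520
|25.99 - 27.314| = 1.3240
|88.32 - 89.103| = 0.7830
|83.78 - 82.417| = 1.3630
|191.72 - 192.382| = 0.6620
|125.11 - 123.773| = 1.3370
|110.92 - 112.322| = 1.4020
hysteresis = max(diffs) = 1.4020

1.4020


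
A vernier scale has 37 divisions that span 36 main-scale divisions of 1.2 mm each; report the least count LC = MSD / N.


LC = MSD / n_div
= 1.2 / 37
= 0.0324

0.0324


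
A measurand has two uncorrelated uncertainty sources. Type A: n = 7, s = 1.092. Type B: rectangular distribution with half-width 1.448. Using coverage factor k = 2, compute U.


u_A = s / sqrt(n) = 1.092 / sqrt(7) = 0.4127372
u_B = half_width / sqrt(3) = 1.448 / sqrt(3) = 0.83600319
uc = sqrt(u_A^2 + u_B^2) = sqrt(0.4127372^2 + 0.83600319^2) = 0.93233756
U = k * uc = 2 * 0.93233756
U = 1.8647

1.8647


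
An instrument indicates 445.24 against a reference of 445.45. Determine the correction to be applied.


Correction = standard - reading
= 445.45 - 445.24
= 0.2100

0.2100


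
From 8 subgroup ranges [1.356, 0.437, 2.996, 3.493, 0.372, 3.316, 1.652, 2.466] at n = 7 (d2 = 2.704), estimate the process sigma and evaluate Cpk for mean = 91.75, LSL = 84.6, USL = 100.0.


R_bar = (1.356 + 0.437 + 2.996 + 3.493 + 0.372 + 3.316 + 1.652 + 2.466) / 8 = 2.011
sigma = R_bar / d2 = 2.011 / 2.704 = 0.74371302
Cp = (USL - LSL)/(6*sigma) = (100.0 - 84.6)/(6*0.74371302) = 3.4512
Cpu = (100.0 - 91.75)/(3*0.74371302) = 3.6977
Cpl = (91.75 - 84.6)/(3*0.74371302) = 3.2046
Cpk = min(Cpu, Cpl) = 3.2046

3.2046


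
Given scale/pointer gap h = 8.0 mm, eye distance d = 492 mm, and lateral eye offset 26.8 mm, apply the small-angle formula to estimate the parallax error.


error = h * offset / d
= 8.0 * 26.8 / 492
= 0.4358

0.4358


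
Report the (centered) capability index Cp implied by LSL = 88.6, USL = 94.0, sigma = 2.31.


Cp = (USL - LSL) / (6 * sigma)
= (94.0 - 88.6) / (6 * 2.31)
= 5.4000 / 13.8600
= 0.3896

0.3896


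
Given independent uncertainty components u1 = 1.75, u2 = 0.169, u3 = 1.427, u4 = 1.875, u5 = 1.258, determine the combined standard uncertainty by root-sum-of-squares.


uc = sqrt(1.75^2 + 0.169^2 + 1.427^2 + 1.875^2 + 1.258^2)
uc = sqrt(10.225579)
uc = 3.1977

3.1977


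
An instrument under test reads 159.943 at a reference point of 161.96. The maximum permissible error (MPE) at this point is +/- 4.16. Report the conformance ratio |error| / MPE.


e = indication - reference = 159.943 - 161.96 = -2.0170
|e| = 2.0170
ratio = |e| / MPE = 2.0170 / 4.16
ratio = 0.4849

0.4849


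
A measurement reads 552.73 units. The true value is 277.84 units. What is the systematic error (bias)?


Systematic error = measured - true
= 552.73 - 277.84
= 274.8900

274.8900


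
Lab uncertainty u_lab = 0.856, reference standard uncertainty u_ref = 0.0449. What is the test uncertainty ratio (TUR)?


TUR = u_lab / u_ref
= 0.856 / 0.0449
= 19.0646

19.0646


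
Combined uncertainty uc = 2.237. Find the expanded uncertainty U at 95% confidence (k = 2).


U = k * uc
U = 2 * 2.237
U = 4.4740

4.4740


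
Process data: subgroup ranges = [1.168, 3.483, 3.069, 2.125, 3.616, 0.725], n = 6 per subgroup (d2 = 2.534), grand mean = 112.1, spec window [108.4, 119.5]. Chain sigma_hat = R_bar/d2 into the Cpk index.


R_bar = (1.168 + 3.483 + 3.069 + 2.125 + 3.616 + 0.725) / 6 = 2.3643333
sigma = R_bar / d2 = 2.3643333 / 2.534 = 0.93304392
Cp = (USL - LSL)/(6*sigma) = (119.5 - 108.4)/(6*0.93304392) = 1.9828
Cpu = (119.5 - 112.1)/(3*0.93304392) = 2.6437
Cpl = (112.1 - 108.4)/(3*0.93304392) = 1.3218
Cpk = min(Cpu, Cpl) = 1.3218

1.3218


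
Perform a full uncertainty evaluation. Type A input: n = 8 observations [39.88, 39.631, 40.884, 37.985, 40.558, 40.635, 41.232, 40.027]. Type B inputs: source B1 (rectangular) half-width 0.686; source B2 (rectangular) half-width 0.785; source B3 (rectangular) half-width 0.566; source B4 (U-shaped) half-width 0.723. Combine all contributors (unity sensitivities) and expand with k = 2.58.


mean = (39.88 + 39.631 + 40.884 + 37.985 + 40.558 + 40.635 + 41.232 + 40.027) / 8 = 40.104
s = sqrt(sum((x - mean)^2)/(n-1)) = 1.0098696
u_A = s / sqrt(n) = 1.0098696 / sqrt(8) = 0.35704282
u_B1 = 0.686 / sqrt(3) = 0.39606228
u_B2 = 0.785 / sqrt(3) = 0.45321996
u_B3 = 0.566 / sqrt(3) = 0.32678025
u_B4 = 0.723 / sqrt(2) = 0.5112382
uc = sqrt(0.35704282^2 + 0.39606228^2 + 0.45321996^2 + 0.32678025^2 + 0.5112382^2) = 0.92623057
U = k * uc = 2.58 * 0.92623057
U = 2.3897

2.3897


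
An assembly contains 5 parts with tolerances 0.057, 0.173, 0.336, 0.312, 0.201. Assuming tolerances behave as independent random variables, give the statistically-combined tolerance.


RSS = sqrt(0.057^2 + 0.173^2 + 0.336^2 + 0.312^2 + 0.201^2)
= sqrt(0.283819)
= 0.5327

0.5327


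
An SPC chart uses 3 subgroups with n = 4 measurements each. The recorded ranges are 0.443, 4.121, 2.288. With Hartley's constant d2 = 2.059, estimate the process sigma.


R_bar = (0.443 + 4.121 + 2.288) / 3
R_bar = 6.852 / 3 = 2.284
sigma_hat = R_bar / d2 = 2.284 / 2.059 = 1.1093

1.1093


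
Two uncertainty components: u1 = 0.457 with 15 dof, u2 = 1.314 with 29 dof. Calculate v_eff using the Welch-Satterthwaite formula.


uc = sqrt(u1^2 + u2^2) = sqrt(0.457^2 + 1.314^2) = 1.3912027
v_eff = uc^4 / (u1^4/v1 + u2^4/v2)
= 1.3912027^4 / (0.457^4/15 + 1.314^4/29)
= 3.7459472 / 0.10570558
v_eff = 35.4376

35.4376


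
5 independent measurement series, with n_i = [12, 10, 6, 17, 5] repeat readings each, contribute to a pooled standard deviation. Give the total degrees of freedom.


nu = sum_i (n_i - 1)
nu = ((12 - 1) + (10 - 1) + (6 - 1) + (17 - 1) + (5 - 1))
nu = 11 + 9 + 5 + 16 + 4
nu = 45

45


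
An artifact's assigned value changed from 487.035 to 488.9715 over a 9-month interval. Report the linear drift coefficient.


rate = (v2 - v1) / months
= (488.9715 - 487.035) / 9
= 1.9365 / 9
= 0.2152

0.2152


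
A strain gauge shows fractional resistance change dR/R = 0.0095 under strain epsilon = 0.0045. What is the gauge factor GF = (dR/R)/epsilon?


GF = (dR/R) / epsilon
= 0.0095 / 0.0045
= 2.1111

2.1111


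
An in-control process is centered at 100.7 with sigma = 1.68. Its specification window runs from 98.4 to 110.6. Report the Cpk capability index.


Cpu = (USL - mean) / (3*sigma) = (110.6 - 100.7) / (3*1.68) = 1.9643
Cpl = (mean - LSL) / (3*sigma) = (100.7 - 98.4) / (3*1.68) = 0.4563
Cpk = min(Cpu, Cpl) = 0.4563

0.4563


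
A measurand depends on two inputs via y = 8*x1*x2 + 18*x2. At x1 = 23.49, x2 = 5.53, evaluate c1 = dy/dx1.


y = 8*x1*x2 + 18*x2
dy/dx1 = 8*x2
Evaluate at x2 = 5.53: c1 = 8 * 5.53
c1 = 44.2400

44.2400


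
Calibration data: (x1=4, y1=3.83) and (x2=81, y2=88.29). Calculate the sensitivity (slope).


slope = (y2 - y1) / (x2 - x1)
= (88.29 - 3.83) / (81 - 4)
= 84.4600 / 77
= 1.0969

1.0969


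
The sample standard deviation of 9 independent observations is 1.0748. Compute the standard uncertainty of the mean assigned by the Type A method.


u_A = s / sqrt(n)
u_A = 1.0748 / sqrt(9)
u_A = 1.0748 / 3
u_A = 0.3583

0.3583


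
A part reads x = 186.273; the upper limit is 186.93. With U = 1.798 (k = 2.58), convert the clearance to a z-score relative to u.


u = U / k = 1.798 / 2.58 = 0.69689922
margin = |USL - x| = |186.93 - 186.273| = 0.657
z = margin / u = 0.657 / 0.69689922
z = 0.9427

0.9427


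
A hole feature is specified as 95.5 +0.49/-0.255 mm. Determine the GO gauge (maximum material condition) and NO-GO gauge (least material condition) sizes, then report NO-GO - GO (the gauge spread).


GO = nominal - lower_tol (smallest hole = maximum material condition)
GO = 95.5 - 0.255 = 95.245
NO-GO = nominal + upper_tol (largest hole = least material condition)
NO-GO = 95.5 + 0.49 = 95.99
spread = NO-GO - GO = 95.99 - 95.245 = 0.7450

0.7450


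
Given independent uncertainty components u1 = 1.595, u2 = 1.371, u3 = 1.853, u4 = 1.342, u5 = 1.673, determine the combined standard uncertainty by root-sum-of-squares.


uc = sqrt(1.595^2 + 1.371^2 + 1.853^2 + 1.342^2 + 1.673^2)
uc = sqrt(12.457168)
uc = 3.5295

3.5295


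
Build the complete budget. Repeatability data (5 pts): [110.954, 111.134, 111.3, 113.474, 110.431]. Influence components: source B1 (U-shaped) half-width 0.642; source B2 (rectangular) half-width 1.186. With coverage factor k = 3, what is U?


mean = (110.954 + 111.134 + 111.3 + 113.474 + 110.431) / 5 = 111.4586
s = sqrt(sum((x - mean)^2)/(n-1)) = 1.1729172
u_A = s / sqrt(n) = 1.1729172 / sqrt(5) = 0.52454452
u_B1 = 0.642 / sqrt(2) = 0.45396255
u_B2 = 1.186 / sqrt(3) = 0.68473742
uc = sqrt(0.52454452^2 + 0.45396255^2 + 0.68473742^2) = 0.9747278
U = k * uc = 3 * 0.9747278
U = 2.9242

2.9242


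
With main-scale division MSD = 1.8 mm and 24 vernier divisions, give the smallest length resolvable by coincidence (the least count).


LC = MSD / n_div
= 1.8 / 24
= 0.0750

0.0750


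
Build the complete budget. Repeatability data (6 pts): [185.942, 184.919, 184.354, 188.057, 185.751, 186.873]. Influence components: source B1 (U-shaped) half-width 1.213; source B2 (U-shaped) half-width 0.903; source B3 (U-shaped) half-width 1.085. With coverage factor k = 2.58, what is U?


mean = (185.942 + 184.919 + 184.354 + 188.057 + 185.751 + 186.873) / 6 = 185.9826667
s = sqrt(sum((x - mean)^2)/(n-1)) = 1.3367735
u_A = s / sqrt(n) = 1.3367735 / sqrt(6) = 0.5457355
u_B1 = 1.213 / sqrt(2) = 0.85772053
u_B2 = 0.903 / sqrt(2) = 0.63851742
u_B3 = 1.085 / sqrt(2) = 0.76721086
uc = sqrt(0.5457355^2 + 0.85772053^2 + 0.63851742^2 + 0.76721086^2) = 1.4247206
U = k * uc = 2.58 * 1.4247206
U = 3.6758

3.6758


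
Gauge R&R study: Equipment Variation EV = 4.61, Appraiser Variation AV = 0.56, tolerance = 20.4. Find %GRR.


GRR = sqrt(EV^2 + AV^2) = sqrt(4.61^2 + 0.56^2) = 4.6438885
%GRR = GRR / tol * 100 = 4.6438885 / 20.4 * 100
%GRR = 22.7642

22.7642


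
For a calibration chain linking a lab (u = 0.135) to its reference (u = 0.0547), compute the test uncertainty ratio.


TUR = u_lab / u_ref
= 0.135 / 0.0547
= 2.4680

2.4680


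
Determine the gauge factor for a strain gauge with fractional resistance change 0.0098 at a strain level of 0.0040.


GF = (dR/R) / epsilon
= 0.0098 / 0.0040
= 2.4500

2.4500


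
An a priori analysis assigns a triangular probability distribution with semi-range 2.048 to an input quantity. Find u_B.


u_B = half_width / sqrt(6)
u_B = 2.048 / 2.4494897
u_B = 0.8361

0.8361


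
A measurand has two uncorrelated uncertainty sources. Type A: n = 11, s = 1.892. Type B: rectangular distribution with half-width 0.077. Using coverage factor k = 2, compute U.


u_A = s / sqrt(n) = 1.892 / sqrt(11) = 0.57045946
u_B = half_width / sqrt(3) = 0.077 / sqrt(3) = 0.044455971
uc = sqrt(u_A^2 + u_B^2) = sqrt(0.57045946^2 + 0.044455971^2) = 0.57218907
U = k * uc = 2 * 0.57218907
U = 1.1444

1.1444
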